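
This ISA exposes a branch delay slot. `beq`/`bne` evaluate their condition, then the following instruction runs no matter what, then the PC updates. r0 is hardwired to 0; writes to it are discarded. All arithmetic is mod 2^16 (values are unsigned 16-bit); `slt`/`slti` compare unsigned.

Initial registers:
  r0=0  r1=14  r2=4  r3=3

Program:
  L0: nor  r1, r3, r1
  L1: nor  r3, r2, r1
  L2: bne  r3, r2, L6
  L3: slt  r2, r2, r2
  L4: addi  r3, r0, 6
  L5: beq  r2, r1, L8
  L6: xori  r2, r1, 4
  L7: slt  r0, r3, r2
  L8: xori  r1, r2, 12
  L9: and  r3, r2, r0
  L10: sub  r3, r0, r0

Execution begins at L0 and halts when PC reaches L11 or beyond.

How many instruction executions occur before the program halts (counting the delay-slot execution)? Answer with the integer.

9

  step pc=0: nor  r1, r3, r1  regs=(0,65520,4,3)
  step pc=1: nor  r3, r2, r1  regs=(0,65520,4,11)
  step pc=2: bne  r3, r2, L6  cond=T  regs=(0,65520,4,11)
  step pc=3: slt  r2, r2, r2  regs=(0,65520,0,11)
  step pc=6: xori  r2, r1, 4  regs=(0,65520,65524,11)
  step pc=7: slt  r0, r3, r2  regs=(0,65520,65524,11)
  step pc=8: xori  r1, r2, 12  regs=(0,65528,65524,11)
  step pc=9: and  r3, r2, r0  regs=(0,65528,65524,0)
  step pc=10: sub  r3, r0, r0  regs=(0,65528,65524,0)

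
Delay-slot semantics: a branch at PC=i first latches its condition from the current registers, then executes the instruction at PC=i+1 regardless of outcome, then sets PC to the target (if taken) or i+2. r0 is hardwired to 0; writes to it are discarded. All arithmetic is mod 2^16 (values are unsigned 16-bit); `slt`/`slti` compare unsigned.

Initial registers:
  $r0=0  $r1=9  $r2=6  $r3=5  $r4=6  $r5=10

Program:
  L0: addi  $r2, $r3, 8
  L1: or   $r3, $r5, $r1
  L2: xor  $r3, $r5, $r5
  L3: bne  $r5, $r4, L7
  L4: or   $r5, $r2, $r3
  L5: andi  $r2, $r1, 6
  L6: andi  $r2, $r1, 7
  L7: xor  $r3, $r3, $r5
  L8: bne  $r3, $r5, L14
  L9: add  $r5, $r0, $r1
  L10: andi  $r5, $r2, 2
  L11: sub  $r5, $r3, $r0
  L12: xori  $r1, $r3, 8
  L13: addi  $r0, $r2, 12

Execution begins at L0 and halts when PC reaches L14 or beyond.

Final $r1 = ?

5

  step pc=0: addi  $r2, $r3, 8  regs=(0,9,13,5,6,10)
  step pc=1: or   $r3, $r5, $r1  regs=(0,9,13,11,6,10)
  step pc=2: xor  $r3, $r5, $r5  regs=(0,9,13,0,6,10)
  step pc=3: bne  $r5, $r4, L7  cond=T  regs=(0,9,13,0,6,10)
  step pc=4: or   $r5, $r2, $r3  regs=(0,9,13,0,6,13)
  step pc=7: xor  $r3, $r3, $r5  regs=(0,9,13,13,6,13)
  step pc=8: bne  $r3, $r5, L14  cond=F  regs=(0,9,13,13,6,13)
  step pc=9: add  $r5, $r0, $r1  regs=(0,9,13,13,6,9)
  step pc=10: andi  $r5, $r2, 2  regs=(0,9,13,13,6,0)
  step pc=11: sub  $r5, $r3, $r0  regs=(0,9,13,13,6,13)
  step pc=12: xori  $r1, $r3, 8  regs=(0,5,13,13,6,13)
  step pc=13: addi  $r0, $r2, 12  regs=(0,5,13,13,6,13)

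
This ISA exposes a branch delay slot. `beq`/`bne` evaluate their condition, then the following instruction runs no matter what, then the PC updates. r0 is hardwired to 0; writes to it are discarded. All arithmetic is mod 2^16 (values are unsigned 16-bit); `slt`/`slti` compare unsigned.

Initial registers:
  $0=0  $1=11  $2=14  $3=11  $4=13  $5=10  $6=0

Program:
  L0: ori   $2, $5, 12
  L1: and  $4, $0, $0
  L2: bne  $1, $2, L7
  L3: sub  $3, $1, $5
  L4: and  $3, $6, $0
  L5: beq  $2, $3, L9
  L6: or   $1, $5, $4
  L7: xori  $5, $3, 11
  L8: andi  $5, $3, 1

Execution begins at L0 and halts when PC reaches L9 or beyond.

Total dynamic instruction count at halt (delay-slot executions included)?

6

#0 ori   $2, $5, 12 ; 0/11/14/11/13/10/0
#1 and  $4, $0, $0 ; 0/11/14/11/0/10/0
#2 bne  $1, $2, L7 ; 0/11/14/11/0/10/0 ; →target
#3 sub  $3, $1, $5 ; 0/11/14/1/0/10/0
#7 xori  $5, $3, 11 ; 0/11/14/1/0/10/0
#8 andi  $5, $3, 1 ; 0/11/14/1/0/1/0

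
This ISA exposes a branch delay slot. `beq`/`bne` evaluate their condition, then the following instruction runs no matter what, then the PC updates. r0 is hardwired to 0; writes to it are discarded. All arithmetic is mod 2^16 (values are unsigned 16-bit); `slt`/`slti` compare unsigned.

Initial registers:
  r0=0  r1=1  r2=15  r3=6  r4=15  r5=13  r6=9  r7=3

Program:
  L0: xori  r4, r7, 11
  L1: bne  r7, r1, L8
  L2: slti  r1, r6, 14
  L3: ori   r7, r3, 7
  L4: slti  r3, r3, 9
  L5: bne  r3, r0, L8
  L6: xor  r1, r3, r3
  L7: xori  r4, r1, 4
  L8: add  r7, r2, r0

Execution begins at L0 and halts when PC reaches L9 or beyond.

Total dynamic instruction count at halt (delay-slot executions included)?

4

[0] xori  r4, r7, 11  →  {r0:0, r1:1, r2:15, r3:6, r4:8, r5:13, r6:9, r7:3}
[1] bne  r7, r1, L8  →  {r0:0, r1:1, r2:15, r3:6, r4:8, r5:13, r6:9, r7:3}  ⟨branch taken⟩
[2] slti  r1, r6, 14  →  {r0:0, r1:1, r2:15, r3:6, r4:8, r5:13, r6:9, r7:3}
[8] add  r7, r2, r0  →  {r0:0, r1:1, r2:15, r3:6, r4:8, r5:13, r6:9, r7:15}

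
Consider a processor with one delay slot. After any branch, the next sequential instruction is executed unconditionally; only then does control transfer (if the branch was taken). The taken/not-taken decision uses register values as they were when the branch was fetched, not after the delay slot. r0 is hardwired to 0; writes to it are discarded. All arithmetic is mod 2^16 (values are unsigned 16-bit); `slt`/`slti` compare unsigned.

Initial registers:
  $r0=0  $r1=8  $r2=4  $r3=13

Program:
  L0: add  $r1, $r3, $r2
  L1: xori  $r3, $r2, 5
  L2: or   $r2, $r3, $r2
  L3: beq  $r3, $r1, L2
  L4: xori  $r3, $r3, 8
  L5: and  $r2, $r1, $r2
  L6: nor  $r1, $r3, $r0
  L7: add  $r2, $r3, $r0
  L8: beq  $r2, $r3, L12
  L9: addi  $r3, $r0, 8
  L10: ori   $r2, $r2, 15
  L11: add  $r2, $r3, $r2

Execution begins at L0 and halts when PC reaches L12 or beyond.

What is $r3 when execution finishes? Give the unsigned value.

#0 add  $r1, $r3, $r2 ; 0/17/4/13
#1 xori  $r3, $r2, 5 ; 0/17/4/1
#2 or   $r2, $r3, $r2 ; 0/17/5/1
#3 beq  $r3, $r1, L2 ; 0/17/5/1 ; →fallthru
#4 xori  $r3, $r3, 8 ; 0/17/5/9
#5 and  $r2, $r1, $r2 ; 0/17/1/9
#6 nor  $r1, $r3, $r0 ; 0/65526/1/9
#7 add  $r2, $r3, $r0 ; 0/65526/9/9
#8 beq  $r2, $r3, L12 ; 0/65526/9/9 ; →target
#9 addi  $r3, $r0, 8 ; 0/65526/9/8

8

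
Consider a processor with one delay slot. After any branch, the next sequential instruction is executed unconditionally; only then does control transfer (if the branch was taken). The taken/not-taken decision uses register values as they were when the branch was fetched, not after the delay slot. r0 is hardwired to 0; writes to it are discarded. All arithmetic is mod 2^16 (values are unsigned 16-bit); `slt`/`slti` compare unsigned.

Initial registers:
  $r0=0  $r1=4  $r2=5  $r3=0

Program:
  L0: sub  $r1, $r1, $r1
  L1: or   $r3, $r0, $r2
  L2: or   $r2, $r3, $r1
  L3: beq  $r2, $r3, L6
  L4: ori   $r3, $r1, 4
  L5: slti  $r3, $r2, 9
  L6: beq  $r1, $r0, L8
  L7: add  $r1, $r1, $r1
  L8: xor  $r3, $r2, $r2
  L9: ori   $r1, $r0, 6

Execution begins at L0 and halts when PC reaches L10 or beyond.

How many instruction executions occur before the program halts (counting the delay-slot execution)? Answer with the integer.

9

  step pc=0: sub  $r1, $r1, $r1  regs=(0,0,5,0)
  step pc=1: or   $r3, $r0, $r2  regs=(0,0,5,5)
  step pc=2: or   $r2, $r3, $r1  regs=(0,0,5,5)
  step pc=3: beq  $r2, $r3, L6  cond=T  regs=(0,0,5,5)
  step pc=4: ori   $r3, $r1, 4  regs=(0,0,5,4)
  step pc=6: beq  $r1, $r0, L8  cond=T  regs=(0,0,5,4)
  step pc=7: add  $r1, $r1, $r1  regs=(0,0,5,4)
  step pc=8: xor  $r3, $r2, $r2  regs=(0,0,5,0)
  step pc=9: ori   $r1, $r0, 6  regs=(0,6,5,0)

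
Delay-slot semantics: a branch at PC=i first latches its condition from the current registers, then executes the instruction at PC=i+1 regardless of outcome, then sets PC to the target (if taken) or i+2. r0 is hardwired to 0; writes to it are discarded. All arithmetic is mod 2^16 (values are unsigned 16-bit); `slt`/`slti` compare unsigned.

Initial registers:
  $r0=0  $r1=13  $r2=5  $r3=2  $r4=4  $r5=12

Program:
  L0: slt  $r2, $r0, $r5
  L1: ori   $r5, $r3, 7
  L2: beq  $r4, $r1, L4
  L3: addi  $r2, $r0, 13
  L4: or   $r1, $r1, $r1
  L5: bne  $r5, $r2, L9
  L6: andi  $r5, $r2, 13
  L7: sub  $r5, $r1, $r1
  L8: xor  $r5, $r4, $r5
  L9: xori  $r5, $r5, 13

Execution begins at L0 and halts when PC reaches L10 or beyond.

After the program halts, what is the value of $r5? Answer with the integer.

#0 slt  $r2, $r0, $r5 ; 0/13/1/2/4/12
#1 ori   $r5, $r3, 7 ; 0/13/1/2/4/7
#2 beq  $r4, $r1, L4 ; 0/13/1/2/4/7 ; →fallthru
#3 addi  $r2, $r0, 13 ; 0/13/13/2/4/7
#4 or   $r1, $r1, $r1 ; 0/13/13/2/4/7
#5 bne  $r5, $r2, L9 ; 0/13/13/2/4/7 ; →target
#6 andi  $r5, $r2, 13 ; 0/13/13/2/4/13
#9 xori  $r5, $r5, 13 ; 0/13/13/2/4/0

0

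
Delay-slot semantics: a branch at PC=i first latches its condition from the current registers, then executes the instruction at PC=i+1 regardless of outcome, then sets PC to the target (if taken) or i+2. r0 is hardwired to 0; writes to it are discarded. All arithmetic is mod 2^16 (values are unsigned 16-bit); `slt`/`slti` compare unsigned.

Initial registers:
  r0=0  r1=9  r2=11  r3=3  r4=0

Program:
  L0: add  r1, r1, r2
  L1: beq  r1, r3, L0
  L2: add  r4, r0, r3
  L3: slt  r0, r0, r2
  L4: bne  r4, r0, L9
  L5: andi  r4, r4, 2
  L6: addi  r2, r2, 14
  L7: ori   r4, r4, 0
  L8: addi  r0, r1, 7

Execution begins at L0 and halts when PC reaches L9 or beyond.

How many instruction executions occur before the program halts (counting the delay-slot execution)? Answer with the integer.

[0] add  r1, r1, r2  →  {r0:0, r1:20, r2:11, r3:3, r4:0}
[1] beq  r1, r3, L0  →  {r0:0, r1:20, r2:11, r3:3, r4:0}  ⟨branch fallthrough⟩
[2] add  r4, r0, r3  →  {r0:0, r1:20, r2:11, r3:3, r4:3}
[3] slt  r0, r0, r2  →  {r0:0, r1:20, r2:11, r3:3, r4:3}
[4] bne  r4, r0, L9  →  {r0:0, r1:20, r2:11, r3:3, r4:3}  ⟨branch taken⟩
[5] andi  r4, r4, 2  →  {r0:0, r1:20, r2:11, r3:3, r4:2}

6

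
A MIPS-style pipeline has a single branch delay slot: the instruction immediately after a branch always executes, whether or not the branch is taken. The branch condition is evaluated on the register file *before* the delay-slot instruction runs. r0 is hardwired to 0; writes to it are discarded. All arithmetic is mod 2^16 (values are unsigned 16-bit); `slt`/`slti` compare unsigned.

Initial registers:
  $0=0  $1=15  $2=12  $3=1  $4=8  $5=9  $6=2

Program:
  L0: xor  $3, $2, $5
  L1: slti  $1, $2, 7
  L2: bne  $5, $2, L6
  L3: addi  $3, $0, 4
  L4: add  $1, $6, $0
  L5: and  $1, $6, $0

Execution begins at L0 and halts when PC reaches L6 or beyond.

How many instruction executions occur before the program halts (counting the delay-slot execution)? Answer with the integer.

4

PC=0  xor  $3, $2, $5        | $0=0 $1=15 $2=12 $3=5 $4=8 $5=9 $6=2
PC=1  slti  $1, $2, 7        | $0=0 $1=0 $2=12 $3=5 $4=8 $5=9 $6=2
PC=2  bne  $5, $2, L6        | $0=0 $1=0 $2=12 $3=5 $4=8 $5=9 $6=2  [TAKEN]
PC=3  addi  $3, $0, 4        | $0=0 $1=0 $2=12 $3=4 $4=8 $5=9 $6=2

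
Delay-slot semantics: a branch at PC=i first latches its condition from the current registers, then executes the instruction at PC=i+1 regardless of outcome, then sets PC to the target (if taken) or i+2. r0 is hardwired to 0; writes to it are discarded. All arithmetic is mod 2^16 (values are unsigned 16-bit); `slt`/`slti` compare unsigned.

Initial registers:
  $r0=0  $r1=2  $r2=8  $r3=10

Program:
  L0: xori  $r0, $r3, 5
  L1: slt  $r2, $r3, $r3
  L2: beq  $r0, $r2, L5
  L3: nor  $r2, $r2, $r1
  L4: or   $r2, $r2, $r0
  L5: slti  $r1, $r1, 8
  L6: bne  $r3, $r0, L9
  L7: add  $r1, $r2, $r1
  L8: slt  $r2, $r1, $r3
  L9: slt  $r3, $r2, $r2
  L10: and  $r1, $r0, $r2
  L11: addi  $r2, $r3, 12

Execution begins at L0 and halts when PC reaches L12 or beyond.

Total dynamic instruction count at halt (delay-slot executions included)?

10

PC=0  xori  $r0, $r3, 5      | $r0=0 $r1=2 $r2=8 $r3=10
PC=1  slt  $r2, $r3, $r3     | $r0=0 $r1=2 $r2=0 $r3=10
PC=2  beq  $r0, $r2, L5      | $r0=0 $r1=2 $r2=0 $r3=10  [TAKEN]
PC=3  nor  $r2, $r2, $r1     | $r0=0 $r1=2 $r2=65533 $r3=10
PC=5  slti  $r1, $r1, 8      | $r0=0 $r1=1 $r2=65533 $r3=10
PC=6  bne  $r3, $r0, L9      | $r0=0 $r1=1 $r2=65533 $r3=10  [TAKEN]
PC=7  add  $r1, $r2, $r1     | $r0=0 $r1=65534 $r2=65533 $r3=10
PC=9  slt  $r3, $r2, $r2     | $r0=0 $r1=65534 $r2=65533 $r3=0
PC=10 and  $r1, $r0, $r2     | $r0=0 $r1=0 $r2=65533 $r3=0
PC=11 addi  $r2, $r3, 12     | $r0=0 $r1=0 $r2=12 $r3=0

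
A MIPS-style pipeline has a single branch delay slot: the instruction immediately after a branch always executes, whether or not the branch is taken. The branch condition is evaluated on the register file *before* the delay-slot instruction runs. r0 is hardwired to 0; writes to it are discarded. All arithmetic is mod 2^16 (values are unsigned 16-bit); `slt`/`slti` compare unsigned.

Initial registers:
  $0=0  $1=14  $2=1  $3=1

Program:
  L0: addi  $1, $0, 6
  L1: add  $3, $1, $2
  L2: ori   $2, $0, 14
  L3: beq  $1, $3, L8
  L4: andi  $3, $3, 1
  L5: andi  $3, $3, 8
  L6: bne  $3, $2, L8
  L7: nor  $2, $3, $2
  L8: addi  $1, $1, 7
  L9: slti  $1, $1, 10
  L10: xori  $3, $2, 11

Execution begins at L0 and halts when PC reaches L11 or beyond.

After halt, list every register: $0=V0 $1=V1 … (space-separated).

  step pc=0: addi  $1, $0, 6  regs=(0,6,1,1)
  step pc=1: add  $3, $1, $2  regs=(0,6,1,7)
  step pc=2: ori   $2, $0, 14  regs=(0,6,14,7)
  step pc=3: beq  $1, $3, L8  cond=F  regs=(0,6,14,7)
  step pc=4: andi  $3, $3, 1  regs=(0,6,14,1)
  step pc=5: andi  $3, $3, 8  regs=(0,6,14,0)
  step pc=6: bne  $3, $2, L8  cond=T  regs=(0,6,14,0)
  step pc=7: nor  $2, $3, $2  regs=(0,6,65521,0)
  step pc=8: addi  $1, $1, 7  regs=(0,13,65521,0)
  step pc=9: slti  $1, $1, 10  regs=(0,0,65521,0)
  step pc=10: xori  $3, $2, 11  regs=(0,0,65521,65530)

$0=0 $1=0 $2=65521 $3=65530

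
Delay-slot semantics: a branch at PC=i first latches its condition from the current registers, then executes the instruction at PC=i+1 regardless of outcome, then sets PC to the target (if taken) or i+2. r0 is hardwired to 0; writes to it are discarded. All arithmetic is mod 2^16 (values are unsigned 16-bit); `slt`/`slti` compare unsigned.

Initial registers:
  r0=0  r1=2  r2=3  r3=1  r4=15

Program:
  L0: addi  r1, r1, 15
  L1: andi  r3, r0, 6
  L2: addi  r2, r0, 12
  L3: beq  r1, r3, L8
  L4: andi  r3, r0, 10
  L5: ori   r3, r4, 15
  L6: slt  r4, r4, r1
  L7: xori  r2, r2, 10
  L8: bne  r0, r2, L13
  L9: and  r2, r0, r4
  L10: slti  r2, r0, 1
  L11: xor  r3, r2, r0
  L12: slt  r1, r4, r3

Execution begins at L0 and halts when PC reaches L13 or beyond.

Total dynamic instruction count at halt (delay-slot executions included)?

PC=0  addi  r1, r1, 15       | r0=0 r1=17 r2=3 r3=1 r4=15
PC=1  andi  r3, r0, 6        | r0=0 r1=17 r2=3 r3=0 r4=15
PC=2  addi  r2, r0, 12       | r0=0 r1=17 r2=12 r3=0 r4=15
PC=3  beq  r1, r3, L8        | r0=0 r1=17 r2=12 r3=0 r4=15  [not taken]
PC=4  andi  r3, r0, 10       | r0=0 r1=17 r2=12 r3=0 r4=15
PC=5  ori   r3, r4, 15       | r0=0 r1=17 r2=12 r3=15 r4=15
PC=6  slt  r4, r4, r1        | r0=0 r1=17 r2=12 r3=15 r4=1
PC=7  xori  r2, r2, 10       | r0=0 r1=17 r2=6 r3=15 r4=1
PC=8  bne  r0, r2, L13       | r0=0 r1=17 r2=6 r3=15 r4=1  [TAKEN]
PC=9  and  r2, r0, r4        | r0=0 r1=17 r2=0 r3=15 r4=1

10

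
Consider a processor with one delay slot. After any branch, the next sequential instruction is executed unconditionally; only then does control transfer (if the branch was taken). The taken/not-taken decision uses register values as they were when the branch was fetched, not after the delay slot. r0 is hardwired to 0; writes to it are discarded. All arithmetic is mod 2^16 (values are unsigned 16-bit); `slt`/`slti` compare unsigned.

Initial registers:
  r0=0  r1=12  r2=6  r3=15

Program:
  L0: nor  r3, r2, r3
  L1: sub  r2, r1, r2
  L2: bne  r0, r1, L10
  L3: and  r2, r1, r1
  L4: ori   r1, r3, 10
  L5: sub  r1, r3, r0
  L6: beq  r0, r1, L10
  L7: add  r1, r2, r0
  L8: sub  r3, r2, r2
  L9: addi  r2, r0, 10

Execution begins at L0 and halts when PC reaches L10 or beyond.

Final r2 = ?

12

[0] nor  r3, r2, r3  →  {r0:0, r1:12, r2:6, r3:65520}
[1] sub  r2, r1, r2  →  {r0:0, r1:12, r2:6, r3:65520}
[2] bne  r0, r1, L10  →  {r0:0, r1:12, r2:6, r3:65520}  ⟨branch taken⟩
[3] and  r2, r1, r1  →  {r0:0, r1:12, r2:12, r3:65520}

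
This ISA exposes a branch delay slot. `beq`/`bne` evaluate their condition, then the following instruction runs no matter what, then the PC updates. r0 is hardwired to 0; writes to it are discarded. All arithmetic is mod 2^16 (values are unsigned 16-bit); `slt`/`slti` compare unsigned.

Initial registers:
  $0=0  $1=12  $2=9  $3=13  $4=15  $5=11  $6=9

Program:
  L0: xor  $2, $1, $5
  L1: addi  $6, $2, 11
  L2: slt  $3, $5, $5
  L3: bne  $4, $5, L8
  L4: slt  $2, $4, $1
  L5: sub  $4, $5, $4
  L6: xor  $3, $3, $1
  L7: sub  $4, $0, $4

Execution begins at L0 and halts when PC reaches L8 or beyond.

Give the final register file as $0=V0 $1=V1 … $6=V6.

PC=0  xor  $2, $1, $5        | $0=0 $1=12 $2=7 $3=13 $4=15 $5=11 $6=9
PC=1  addi  $6, $2, 11       | $0=0 $1=12 $2=7 $3=13 $4=15 $5=11 $6=18
PC=2  slt  $3, $5, $5        | $0=0 $1=12 $2=7 $3=0 $4=15 $5=11 $6=18
PC=3  bne  $4, $5, L8        | $0=0 $1=12 $2=7 $3=0 $4=15 $5=11 $6=18  [TAKEN]
PC=4  slt  $2, $4, $1        | $0=0 $1=12 $2=0 $3=0 $4=15 $5=11 $6=18

$0=0 $1=12 $2=0 $3=0 $4=15 $5=11 $6=18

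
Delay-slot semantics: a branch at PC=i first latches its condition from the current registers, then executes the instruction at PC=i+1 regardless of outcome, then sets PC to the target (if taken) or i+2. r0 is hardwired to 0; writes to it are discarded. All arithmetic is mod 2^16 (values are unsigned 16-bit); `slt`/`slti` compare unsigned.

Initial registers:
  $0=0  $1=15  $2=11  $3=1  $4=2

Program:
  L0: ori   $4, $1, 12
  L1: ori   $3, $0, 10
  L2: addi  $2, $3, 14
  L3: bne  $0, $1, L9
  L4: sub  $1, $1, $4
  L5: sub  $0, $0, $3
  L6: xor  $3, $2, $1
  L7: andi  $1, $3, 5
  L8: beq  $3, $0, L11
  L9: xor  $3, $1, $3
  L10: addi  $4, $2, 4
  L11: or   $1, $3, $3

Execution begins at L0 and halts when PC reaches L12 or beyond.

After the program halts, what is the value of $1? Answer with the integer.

10

#0 ori   $4, $1, 12 ; 0/15/11/1/15
#1 ori   $3, $0, 10 ; 0/15/11/10/15
#2 addi  $2, $3, 14 ; 0/15/24/10/15
#3 bne  $0, $1, L9 ; 0/15/24/10/15 ; →target
#4 sub  $1, $1, $4 ; 0/0/24/10/15
#9 xor  $3, $1, $3 ; 0/0/24/10/15
#10 addi  $4, $2, 4 ; 0/0/24/10/28
#11 or   $1, $3, $3 ; 0/10/24/10/28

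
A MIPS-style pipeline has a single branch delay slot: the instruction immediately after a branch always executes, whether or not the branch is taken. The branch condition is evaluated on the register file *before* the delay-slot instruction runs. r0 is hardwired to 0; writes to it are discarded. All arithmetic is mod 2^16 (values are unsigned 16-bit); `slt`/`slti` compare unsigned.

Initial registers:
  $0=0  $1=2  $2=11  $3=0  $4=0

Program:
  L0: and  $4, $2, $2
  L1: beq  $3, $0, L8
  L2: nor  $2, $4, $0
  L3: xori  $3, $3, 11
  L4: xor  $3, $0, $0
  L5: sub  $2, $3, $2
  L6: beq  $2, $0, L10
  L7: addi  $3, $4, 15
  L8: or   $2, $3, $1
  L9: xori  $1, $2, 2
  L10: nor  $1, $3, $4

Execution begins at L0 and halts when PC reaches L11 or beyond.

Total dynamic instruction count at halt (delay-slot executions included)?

6

#0 and  $4, $2, $2 ; 0/2/11/0/11
#1 beq  $3, $0, L8 ; 0/2/11/0/11 ; →target
#2 nor  $2, $4, $0 ; 0/2/65524/0/11
#8 or   $2, $3, $1 ; 0/2/2/0/11
#9 xori  $1, $2, 2 ; 0/0/2/0/11
#10 nor  $1, $3, $4 ; 0/65524/2/0/11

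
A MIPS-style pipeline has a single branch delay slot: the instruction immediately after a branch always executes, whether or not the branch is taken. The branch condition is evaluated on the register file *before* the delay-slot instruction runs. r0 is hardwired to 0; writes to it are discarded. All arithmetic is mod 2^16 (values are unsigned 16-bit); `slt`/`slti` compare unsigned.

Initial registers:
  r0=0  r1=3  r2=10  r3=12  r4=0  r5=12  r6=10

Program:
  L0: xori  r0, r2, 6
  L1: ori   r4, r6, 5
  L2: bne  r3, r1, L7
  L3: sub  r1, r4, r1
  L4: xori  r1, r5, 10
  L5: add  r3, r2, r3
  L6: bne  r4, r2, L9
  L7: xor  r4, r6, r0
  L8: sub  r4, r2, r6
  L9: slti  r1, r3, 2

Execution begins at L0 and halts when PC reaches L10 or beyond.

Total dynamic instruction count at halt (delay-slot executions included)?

7

[0] xori  r0, r2, 6  →  {r0:0, r1:3, r2:10, r3:12, r4:0, r5:12, r6:10}
[1] ori   r4, r6, 5  →  {r0:0, r1:3, r2:10, r3:12, r4:15, r5:12, r6:10}
[2] bne  r3, r1, L7  →  {r0:0, r1:3, r2:10, r3:12, r4:15, r5:12, r6:10}  ⟨branch taken⟩
[3] sub  r1, r4, r1  →  {r0:0, r1:12, r2:10, r3:12, r4:15, r5:12, r6:10}
[7] xor  r4, r6, r0  →  {r0:0, r1:12, r2:10, r3:12, r4:10, r5:12, r6:10}
[8] sub  r4, r2, r6  →  {r0:0, r1:12, r2:10, r3:12, r4:0, r5:12, r6:10}
[9] slti  r1, r3, 2  →  {r0:0, r1:0, r2:10, r3:12, r4:0, r5:12, r6:10}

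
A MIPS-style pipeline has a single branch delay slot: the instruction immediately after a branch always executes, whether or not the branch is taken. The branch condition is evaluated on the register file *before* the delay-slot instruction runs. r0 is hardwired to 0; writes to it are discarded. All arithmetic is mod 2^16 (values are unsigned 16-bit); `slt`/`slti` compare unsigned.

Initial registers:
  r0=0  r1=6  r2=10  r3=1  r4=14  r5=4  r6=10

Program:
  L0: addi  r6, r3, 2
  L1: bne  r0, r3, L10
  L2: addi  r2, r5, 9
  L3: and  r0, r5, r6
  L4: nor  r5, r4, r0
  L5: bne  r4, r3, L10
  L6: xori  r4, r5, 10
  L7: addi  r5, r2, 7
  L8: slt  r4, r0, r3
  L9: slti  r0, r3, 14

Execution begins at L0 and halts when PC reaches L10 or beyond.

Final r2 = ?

PC=0  addi  r6, r3, 2        | r0=0 r1=6 r2=10 r3=1 r4=14 r5=4 r6=3
PC=1  bne  r0, r3, L10       | r0=0 r1=6 r2=10 r3=1 r4=14 r5=4 r6=3  [TAKEN]
PC=2  addi  r2, r5, 9        | r0=0 r1=6 r2=13 r3=1 r4=14 r5=4 r6=3

13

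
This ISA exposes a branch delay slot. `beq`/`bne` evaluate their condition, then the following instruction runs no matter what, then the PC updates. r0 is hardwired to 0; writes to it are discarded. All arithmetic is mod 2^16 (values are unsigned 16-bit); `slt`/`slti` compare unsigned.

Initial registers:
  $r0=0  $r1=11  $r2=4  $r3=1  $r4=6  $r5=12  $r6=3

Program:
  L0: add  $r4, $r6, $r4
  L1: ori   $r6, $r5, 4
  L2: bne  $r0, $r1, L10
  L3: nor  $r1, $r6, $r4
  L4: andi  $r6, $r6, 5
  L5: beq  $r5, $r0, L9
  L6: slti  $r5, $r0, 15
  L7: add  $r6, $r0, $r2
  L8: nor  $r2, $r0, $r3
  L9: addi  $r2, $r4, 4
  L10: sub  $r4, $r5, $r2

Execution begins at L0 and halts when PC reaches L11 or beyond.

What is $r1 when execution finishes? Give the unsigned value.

65522

  step pc=0: add  $r4, $r6, $r4  regs=(0,11,4,1,9,12,3)
  step pc=1: ori   $r6, $r5, 4  regs=(0,11,4,1,9,12,12)
  step pc=2: bne  $r0, $r1, L10  cond=T  regs=(0,11,4,1,9,12,12)
  step pc=3: nor  $r1, $r6, $r4  regs=(0,65522,4,1,9,12,12)
  step pc=10: sub  $r4, $r5, $r2  regs=(0,65522,4,1,8,12,12)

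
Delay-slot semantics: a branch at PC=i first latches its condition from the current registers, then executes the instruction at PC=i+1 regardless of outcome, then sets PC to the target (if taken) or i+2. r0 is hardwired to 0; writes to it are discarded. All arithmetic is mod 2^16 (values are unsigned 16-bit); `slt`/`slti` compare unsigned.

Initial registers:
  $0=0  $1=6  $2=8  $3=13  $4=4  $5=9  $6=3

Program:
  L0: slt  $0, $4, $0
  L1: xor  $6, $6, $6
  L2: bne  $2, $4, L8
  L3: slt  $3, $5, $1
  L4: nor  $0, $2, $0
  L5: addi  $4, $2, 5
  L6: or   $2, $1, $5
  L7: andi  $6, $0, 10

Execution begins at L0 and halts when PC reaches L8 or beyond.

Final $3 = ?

#0 slt  $0, $4, $0 ; 0/6/8/13/4/9/3
#1 xor  $6, $6, $6 ; 0/6/8/13/4/9/0
#2 bne  $2, $4, L8 ; 0/6/8/13/4/9/0 ; →target
#3 slt  $3, $5, $1 ; 0/6/8/0/4/9/0

0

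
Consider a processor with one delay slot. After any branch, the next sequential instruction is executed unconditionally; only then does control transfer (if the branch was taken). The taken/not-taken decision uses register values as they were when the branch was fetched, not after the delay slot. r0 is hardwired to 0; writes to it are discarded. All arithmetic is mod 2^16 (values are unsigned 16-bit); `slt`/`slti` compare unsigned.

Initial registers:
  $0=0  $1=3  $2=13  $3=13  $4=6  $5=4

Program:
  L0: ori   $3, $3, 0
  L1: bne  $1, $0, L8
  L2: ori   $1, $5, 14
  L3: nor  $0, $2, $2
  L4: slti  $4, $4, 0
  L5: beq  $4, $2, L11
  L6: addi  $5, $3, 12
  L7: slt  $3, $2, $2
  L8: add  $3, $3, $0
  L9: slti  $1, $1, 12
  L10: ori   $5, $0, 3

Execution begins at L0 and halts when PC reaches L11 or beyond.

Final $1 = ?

[0] ori   $3, $3, 0  →  {$0:0, $1:3, $2:13, $3:13, $4:6, $5:4}
[1] bne  $1, $0, L8  →  {$0:0, $1:3, $2:13, $3:13, $4:6, $5:4}  ⟨branch taken⟩
[2] ori   $1, $5, 14  →  {$0:0, $1:14, $2:13, $3:13, $4:6, $5:4}
[8] add  $3, $3, $0  →  {$0:0, $1:14, $2:13, $3:13, $4:6, $5:4}
[9] slti  $1, $1, 12  →  {$0:0, $1:0, $2:13, $3:13, $4:6, $5:4}
[10] ori   $5, $0, 3  →  {$0:0, $1:0, $2:13, $3:13, $4:6, $5:3}

0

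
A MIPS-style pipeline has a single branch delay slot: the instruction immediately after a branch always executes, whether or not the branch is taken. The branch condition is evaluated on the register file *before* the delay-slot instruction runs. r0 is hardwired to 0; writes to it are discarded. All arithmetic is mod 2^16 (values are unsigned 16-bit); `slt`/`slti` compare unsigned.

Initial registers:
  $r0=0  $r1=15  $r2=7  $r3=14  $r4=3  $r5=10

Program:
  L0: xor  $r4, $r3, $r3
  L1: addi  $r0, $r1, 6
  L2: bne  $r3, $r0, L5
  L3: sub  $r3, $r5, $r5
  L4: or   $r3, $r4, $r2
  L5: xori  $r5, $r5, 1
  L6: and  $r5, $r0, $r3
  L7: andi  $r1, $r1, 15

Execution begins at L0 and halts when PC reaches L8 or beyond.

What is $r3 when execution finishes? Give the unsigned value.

0

[0] xor  $r4, $r3, $r3  →  {$r0:0, $r1:15, $r2:7, $r3:14, $r4:0, $r5:10}
[1] addi  $r0, $r1, 6  →  {$r0:0, $r1:15, $r2:7, $r3:14, $r4:0, $r5:10}
[2] bne  $r3, $r0, L5  →  {$r0:0, $r1:15, $r2:7, $r3:14, $r4:0, $r5:10}  ⟨branch taken⟩
[3] sub  $r3, $r5, $r5  →  {$r0:0, $r1:15, $r2:7, $r3:0, $r4:0, $r5:10}
[5] xori  $r5, $r5, 1  →  {$r0:0, $r1:15, $r2:7, $r3:0, $r4:0, $r5:11}
[6] and  $r5, $r0, $r3  →  {$r0:0, $r1:15, $r2:7, $r3:0, $r4:0, $r5:0}
[7] andi  $r1, $r1, 15  →  {$r0:0, $r1:15, $r2:7, $r3:0, $r4:0, $r5:0}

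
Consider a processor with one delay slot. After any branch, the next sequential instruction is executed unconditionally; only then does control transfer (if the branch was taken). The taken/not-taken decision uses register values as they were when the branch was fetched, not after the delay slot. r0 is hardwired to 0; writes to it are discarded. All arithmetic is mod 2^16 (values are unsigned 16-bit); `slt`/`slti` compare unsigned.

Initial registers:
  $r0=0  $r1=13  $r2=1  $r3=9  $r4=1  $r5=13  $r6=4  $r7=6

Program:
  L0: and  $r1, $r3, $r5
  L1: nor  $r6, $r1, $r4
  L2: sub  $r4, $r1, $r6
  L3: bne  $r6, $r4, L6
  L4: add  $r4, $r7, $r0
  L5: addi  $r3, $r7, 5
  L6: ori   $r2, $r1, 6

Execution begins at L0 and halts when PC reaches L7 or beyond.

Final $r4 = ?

6

  step pc=0: and  $r1, $r3, $r5  regs=(0,9,1,9,1,13,4,6)
  step pc=1: nor  $r6, $r1, $r4  regs=(0,9,1,9,1,13,65526,6)
  step pc=2: sub  $r4, $r1, $r6  regs=(0,9,1,9,19,13,65526,6)
  step pc=3: bne  $r6, $r4, L6  cond=T  regs=(0,9,1,9,19,13,65526,6)
  step pc=4: add  $r4, $r7, $r0  regs=(0,9,1,9,6,13,65526,6)
  step pc=6: ori   $r2, $r1, 6  regs=(0,9,15,9,6,13,65526,6)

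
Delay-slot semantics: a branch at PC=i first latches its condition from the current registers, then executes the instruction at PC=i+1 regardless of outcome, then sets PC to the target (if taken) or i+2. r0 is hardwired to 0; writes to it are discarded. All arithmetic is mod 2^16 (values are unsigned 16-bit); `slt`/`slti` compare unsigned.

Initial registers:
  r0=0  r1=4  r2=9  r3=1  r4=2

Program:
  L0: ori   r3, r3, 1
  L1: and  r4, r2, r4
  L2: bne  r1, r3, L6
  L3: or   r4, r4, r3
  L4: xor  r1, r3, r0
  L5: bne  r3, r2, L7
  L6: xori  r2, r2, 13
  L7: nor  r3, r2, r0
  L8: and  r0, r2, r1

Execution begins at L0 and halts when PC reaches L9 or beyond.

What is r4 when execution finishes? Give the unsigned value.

1

[0] ori   r3, r3, 1  →  {r0:0, r1:4, r2:9, r3:1, r4:2}
[1] and  r4, r2, r4  →  {r0:0, r1:4, r2:9, r3:1, r4:0}
[2] bne  r1, r3, L6  →  {r0:0, r1:4, r2:9, r3:1, r4:0}  ⟨branch taken⟩
[3] or   r4, r4, r3  →  {r0:0, r1:4, r2:9, r3:1, r4:1}
[6] xori  r2, r2, 13  →  {r0:0, r1:4, r2:4, r3:1, r4:1}
[7] nor  r3, r2, r0  →  {r0:0, r1:4, r2:4, r3:65531, r4:1}
[8] and  r0, r2, r1  →  {r0:0, r1:4, r2:4, r3:65531, r4:1}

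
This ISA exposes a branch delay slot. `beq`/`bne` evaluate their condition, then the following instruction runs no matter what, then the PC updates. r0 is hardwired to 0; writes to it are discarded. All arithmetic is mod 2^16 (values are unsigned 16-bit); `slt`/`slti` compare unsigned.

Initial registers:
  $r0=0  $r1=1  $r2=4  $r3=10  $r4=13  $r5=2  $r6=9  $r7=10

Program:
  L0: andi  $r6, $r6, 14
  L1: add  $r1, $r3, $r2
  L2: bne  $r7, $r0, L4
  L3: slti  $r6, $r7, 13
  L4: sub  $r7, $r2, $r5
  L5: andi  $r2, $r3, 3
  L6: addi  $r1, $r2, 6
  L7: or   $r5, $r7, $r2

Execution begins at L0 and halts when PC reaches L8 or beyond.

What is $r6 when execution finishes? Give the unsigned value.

1

[0] andi  $r6, $r6, 14  →  {$r0:0, $r1:1, $r2:4, $r3:10, $r4:13, $r5:2, $r6:8, $r7:10}
[1] add  $r1, $r3, $r2  →  {$r0:0, $r1:14, $r2:4, $r3:10, $r4:13, $r5:2, $r6:8, $r7:10}
[2] bne  $r7, $r0, L4  →  {$r0:0, $r1:14, $r2:4, $r3:10, $r4:13, $r5:2, $r6:8, $r7:10}  ⟨branch taken⟩
[3] slti  $r6, $r7, 13  →  {$r0:0, $r1:14, $r2:4, $r3:10, $r4:13, $r5:2, $r6:1, $r7:10}
[4] sub  $r7, $r2, $r5  →  {$r0:0, $r1:14, $r2:4, $r3:10, $r4:13, $r5:2, $r6:1, $r7:2}
[5] andi  $r2, $r3, 3  →  {$r0:0, $r1:14, $r2:2, $r3:10, $r4:13, $r5:2, $r6:1, $r7:2}
[6] addi  $r1, $r2, 6  →  {$r0:0, $r1:8, $r2:2, $r3:10, $r4:13, $r5:2, $r6:1, $r7:2}
[7] or   $r5, $r7, $r2  →  {$r0:0, $r1:8, $r2:2, $r3:10, $r4:13, $r5:2, $r6:1, $r7:2}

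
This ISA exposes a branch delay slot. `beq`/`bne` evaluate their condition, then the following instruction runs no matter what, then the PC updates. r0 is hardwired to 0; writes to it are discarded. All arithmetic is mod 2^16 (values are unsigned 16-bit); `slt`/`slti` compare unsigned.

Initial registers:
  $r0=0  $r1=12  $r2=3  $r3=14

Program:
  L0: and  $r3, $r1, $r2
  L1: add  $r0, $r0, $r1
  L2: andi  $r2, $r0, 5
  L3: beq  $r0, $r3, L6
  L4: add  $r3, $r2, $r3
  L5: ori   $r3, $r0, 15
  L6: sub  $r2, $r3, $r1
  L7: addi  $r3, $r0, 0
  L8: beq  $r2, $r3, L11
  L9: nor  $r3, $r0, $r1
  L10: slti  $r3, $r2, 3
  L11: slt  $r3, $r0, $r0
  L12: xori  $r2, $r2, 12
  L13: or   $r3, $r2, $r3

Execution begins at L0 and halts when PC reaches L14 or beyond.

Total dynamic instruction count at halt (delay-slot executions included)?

  step pc=0: and  $r3, $r1, $r2  regs=(0,12,3,0)
  step pc=1: add  $r0, $r0, $r1  regs=(0,12,3,0)
  step pc=2: andi  $r2, $r0, 5  regs=(0,12,0,0)
  step pc=3: beq  $r0, $r3, L6  cond=T  regs=(0,12,0,0)
  step pc=4: add  $r3, $r2, $r3  regs=(0,12,0,0)
  step pc=6: sub  $r2, $r3, $r1  regs=(0,12,65524,0)
  step pc=7: addi  $r3, $r0, 0  regs=(0,12,65524,0)
  step pc=8: beq  $r2, $r3, L11  cond=F  regs=(0,12,65524,0)
  step pc=9: nor  $r3, $r0, $r1  regs=(0,12,65524,65523)
  step pc=10: slti  $r3, $r2, 3  regs=(0,12,65524,0)
  step pc=11: slt  $r3, $r0, $r0  regs=(0,12,65524,0)
  step pc=12: xori  $r2, $r2, 12  regs=(0,12,65528,0)
  step pc=13: or   $r3, $r2, $r3  regs=(0,12,65528,65528)

13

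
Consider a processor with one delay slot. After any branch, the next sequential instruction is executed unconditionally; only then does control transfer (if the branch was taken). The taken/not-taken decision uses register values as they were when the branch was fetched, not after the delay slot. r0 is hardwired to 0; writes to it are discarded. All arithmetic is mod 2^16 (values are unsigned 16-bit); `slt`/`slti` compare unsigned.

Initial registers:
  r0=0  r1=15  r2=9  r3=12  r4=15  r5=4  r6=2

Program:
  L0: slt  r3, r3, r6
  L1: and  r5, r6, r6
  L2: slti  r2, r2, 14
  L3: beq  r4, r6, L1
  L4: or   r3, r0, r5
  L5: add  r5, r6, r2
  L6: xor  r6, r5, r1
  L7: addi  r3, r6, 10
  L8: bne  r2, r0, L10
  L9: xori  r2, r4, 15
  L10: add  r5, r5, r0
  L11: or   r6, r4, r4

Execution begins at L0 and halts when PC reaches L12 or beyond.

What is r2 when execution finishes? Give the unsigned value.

PC=0  slt  r3, r3, r6        | r0=0 r1=15 r2=9 r3=0 r4=15 r5=4 r6=2
PC=1  and  r5, r6, r6        | r0=0 r1=15 r2=9 r3=0 r4=15 r5=2 r6=2
PC=2  slti  r2, r2, 14       | r0=0 r1=15 r2=1 r3=0 r4=15 r5=2 r6=2
PC=3  beq  r4, r6, L1        | r0=0 r1=15 r2=1 r3=0 r4=15 r5=2 r6=2  [not taken]
PC=4  or   r3, r0, r5        | r0=0 r1=15 r2=1 r3=2 r4=15 r5=2 r6=2
PC=5  add  r5, r6, r2        | r0=0 r1=15 r2=1 r3=2 r4=15 r5=3 r6=2
PC=6  xor  r6, r5, r1        | r0=0 r1=15 r2=1 r3=2 r4=15 r5=3 r6=12
PC=7  addi  r3, r6, 10       | r0=0 r1=15 r2=1 r3=22 r4=15 r5=3 r6=12
PC=8  bne  r2, r0, L10       | r0=0 r1=15 r2=1 r3=22 r4=15 r5=3 r6=12  [TAKEN]
PC=9  xori  r2, r4, 15       | r0=0 r1=15 r2=0 r3=22 r4=15 r5=3 r6=12
PC=10 add  r5, r5, r0        | r0=0 r1=15 r2=0 r3=22 r4=15 r5=3 r6=12
PC=11 or   r6, r4, r4        | r0=0 r1=15 r2=0 r3=22 r4=15 r5=3 r6=15

0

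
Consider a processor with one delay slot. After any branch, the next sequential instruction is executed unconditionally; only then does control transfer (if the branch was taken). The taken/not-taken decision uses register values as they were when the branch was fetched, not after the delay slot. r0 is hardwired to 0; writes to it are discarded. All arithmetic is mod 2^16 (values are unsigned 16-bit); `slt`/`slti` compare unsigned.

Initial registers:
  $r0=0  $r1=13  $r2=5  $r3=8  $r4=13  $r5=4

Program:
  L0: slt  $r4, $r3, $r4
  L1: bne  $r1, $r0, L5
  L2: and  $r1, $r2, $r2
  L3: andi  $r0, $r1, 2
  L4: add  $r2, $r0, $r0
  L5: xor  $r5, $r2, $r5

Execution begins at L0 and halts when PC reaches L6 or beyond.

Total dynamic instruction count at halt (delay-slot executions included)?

#0 slt  $r4, $r3, $r4 ; 0/13/5/8/1/4
#1 bne  $r1, $r0, L5 ; 0/13/5/8/1/4 ; →target
#2 and  $r1, $r2, $r2 ; 0/5/5/8/1/4
#5 xor  $r5, $r2, $r5 ; 0/5/5/8/1/1

4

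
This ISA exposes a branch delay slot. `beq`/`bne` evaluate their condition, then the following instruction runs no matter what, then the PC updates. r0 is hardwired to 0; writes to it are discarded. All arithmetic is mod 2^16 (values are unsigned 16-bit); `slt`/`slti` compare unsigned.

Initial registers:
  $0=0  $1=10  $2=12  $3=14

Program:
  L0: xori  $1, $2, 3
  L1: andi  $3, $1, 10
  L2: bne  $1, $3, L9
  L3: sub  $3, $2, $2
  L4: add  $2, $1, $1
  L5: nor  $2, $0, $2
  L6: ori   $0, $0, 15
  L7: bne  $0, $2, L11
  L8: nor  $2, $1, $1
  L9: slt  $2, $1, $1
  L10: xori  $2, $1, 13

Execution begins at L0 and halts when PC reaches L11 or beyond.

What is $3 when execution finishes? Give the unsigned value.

PC=0  xori  $1, $2, 3        | $0=0 $1=15 $2=12 $3=14
PC=1  andi  $3, $1, 10       | $0=0 $1=15 $2=12 $3=10
PC=2  bne  $1, $3, L9        | $0=0 $1=15 $2=12 $3=10  [TAKEN]
PC=3  sub  $3, $2, $2        | $0=0 $1=15 $2=12 $3=0
PC=9  slt  $2, $1, $1        | $0=0 $1=15 $2=0 $3=0
PC=10 xori  $2, $1, 13       | $0=0 $1=15 $2=2 $3=0

0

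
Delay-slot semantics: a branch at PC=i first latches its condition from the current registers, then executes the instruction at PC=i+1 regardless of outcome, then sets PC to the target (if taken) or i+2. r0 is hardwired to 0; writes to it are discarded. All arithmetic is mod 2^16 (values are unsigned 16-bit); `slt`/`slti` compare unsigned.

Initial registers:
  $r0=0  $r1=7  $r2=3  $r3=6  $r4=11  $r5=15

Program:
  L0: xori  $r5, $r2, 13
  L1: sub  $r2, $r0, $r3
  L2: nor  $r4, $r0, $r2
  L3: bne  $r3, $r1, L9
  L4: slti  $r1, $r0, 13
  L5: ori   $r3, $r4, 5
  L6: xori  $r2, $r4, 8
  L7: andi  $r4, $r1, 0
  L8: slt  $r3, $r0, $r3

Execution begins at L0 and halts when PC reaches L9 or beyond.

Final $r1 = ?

1

[0] xori  $r5, $r2, 13  →  {$r0:0, $r1:7, $r2:3, $r3:6, $r4:11, $r5:14}
[1] sub  $r2, $r0, $r3  →  {$r0:0, $r1:7, $r2:65530, $r3:6, $r4:11, $r5:14}
[2] nor  $r4, $r0, $r2  →  {$r0:0, $r1:7, $r2:65530, $r3:6, $r4:5, $r5:14}
[3] bne  $r3, $r1, L9  →  {$r0:0, $r1:7, $r2:65530, $r3:6, $r4:5, $r5:14}  ⟨branch taken⟩
[4] slti  $r1, $r0, 13  →  {$r0:0, $r1:1, $r2:65530, $r3:6, $r4:5, $r5:14}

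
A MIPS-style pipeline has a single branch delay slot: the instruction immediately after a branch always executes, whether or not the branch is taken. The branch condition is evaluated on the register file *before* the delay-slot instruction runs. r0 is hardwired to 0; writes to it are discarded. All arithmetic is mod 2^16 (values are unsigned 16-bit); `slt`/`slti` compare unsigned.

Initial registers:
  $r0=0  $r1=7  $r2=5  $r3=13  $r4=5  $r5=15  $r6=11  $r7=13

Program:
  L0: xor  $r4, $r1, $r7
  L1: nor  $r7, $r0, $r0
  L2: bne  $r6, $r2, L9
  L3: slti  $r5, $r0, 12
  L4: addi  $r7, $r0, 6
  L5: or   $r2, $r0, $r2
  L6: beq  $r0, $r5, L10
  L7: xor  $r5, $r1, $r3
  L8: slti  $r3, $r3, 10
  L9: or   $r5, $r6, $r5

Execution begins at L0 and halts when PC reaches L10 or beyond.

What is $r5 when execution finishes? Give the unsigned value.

11

#0 xor  $r4, $r1, $r7 ; 0/7/5/13/10/15/11/13
#1 nor  $r7, $r0, $r0 ; 0/7/5/13/10/15/11/65535
#2 bne  $r6, $r2, L9 ; 0/7/5/13/10/15/11/65535 ; →target
#3 slti  $r5, $r0, 12 ; 0/7/5/13/10/1/11/65535
#9 or   $r5, $r6, $r5 ; 0/7/5/13/10/11/11/65535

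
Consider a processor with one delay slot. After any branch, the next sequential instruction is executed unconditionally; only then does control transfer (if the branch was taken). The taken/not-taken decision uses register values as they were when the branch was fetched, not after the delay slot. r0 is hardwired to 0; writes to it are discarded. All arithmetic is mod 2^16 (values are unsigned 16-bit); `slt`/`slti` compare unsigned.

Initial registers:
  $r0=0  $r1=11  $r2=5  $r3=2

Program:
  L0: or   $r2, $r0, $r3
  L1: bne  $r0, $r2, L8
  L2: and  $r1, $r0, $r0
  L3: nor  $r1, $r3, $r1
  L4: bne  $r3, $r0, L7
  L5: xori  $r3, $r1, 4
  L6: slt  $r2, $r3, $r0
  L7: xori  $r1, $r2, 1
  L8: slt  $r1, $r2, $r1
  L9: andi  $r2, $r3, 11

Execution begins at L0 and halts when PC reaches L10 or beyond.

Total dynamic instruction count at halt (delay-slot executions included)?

#0 or   $r2, $r0, $r3 ; 0/11/2/2
#1 bne  $r0, $r2, L8 ; 0/11/2/2 ; →target
#2 and  $r1, $r0, $r0 ; 0/0/2/2
#8 slt  $r1, $r2, $r1 ; 0/0/2/2
#9 andi  $r2, $r3, 11 ; 0/0/2/2

5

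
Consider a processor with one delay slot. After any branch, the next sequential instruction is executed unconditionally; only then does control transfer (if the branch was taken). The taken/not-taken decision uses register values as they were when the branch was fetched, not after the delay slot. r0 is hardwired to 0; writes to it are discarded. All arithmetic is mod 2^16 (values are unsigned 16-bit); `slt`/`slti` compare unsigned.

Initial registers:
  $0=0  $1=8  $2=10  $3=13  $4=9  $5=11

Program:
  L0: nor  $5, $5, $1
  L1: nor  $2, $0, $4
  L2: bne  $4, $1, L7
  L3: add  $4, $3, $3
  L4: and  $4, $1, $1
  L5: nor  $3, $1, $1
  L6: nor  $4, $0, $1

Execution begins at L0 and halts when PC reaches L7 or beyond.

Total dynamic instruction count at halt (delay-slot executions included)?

  step pc=0: nor  $5, $5, $1  regs=(0,8,10,13,9,65524)
  step pc=1: nor  $2, $0, $4  regs=(0,8,65526,13,9,65524)
  step pc=2: bne  $4, $1, L7  cond=T  regs=(0,8,65526,13,9,65524)
  step pc=3: add  $4, $3, $3  regs=(0,8,65526,13,26,65524)

4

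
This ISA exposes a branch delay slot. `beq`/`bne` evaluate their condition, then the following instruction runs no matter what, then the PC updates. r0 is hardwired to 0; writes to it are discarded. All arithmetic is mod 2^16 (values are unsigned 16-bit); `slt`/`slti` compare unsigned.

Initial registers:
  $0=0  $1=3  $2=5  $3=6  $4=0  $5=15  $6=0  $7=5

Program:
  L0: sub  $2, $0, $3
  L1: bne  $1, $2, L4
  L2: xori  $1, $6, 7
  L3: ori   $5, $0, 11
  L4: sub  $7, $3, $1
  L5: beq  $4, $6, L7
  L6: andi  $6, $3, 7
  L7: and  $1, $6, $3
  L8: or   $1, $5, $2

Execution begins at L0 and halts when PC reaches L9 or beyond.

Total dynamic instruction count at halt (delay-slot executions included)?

8

#0 sub  $2, $0, $3 ; 0/3/65530/6/0/15/0/5
#1 bne  $1, $2, L4 ; 0/3/65530/6/0/15/0/5 ; →target
#2 xori  $1, $6, 7 ; 0/7/65530/6/0/15/0/5
#4 sub  $7, $3, $1 ; 0/7/65530/6/0/15/0/65535
#5 beq  $4, $6, L7 ; 0/7/65530/6/0/15/0/65535 ; →target
#6 andi  $6, $3, 7 ; 0/7/65530/6/0/15/6/65535
#7 and  $1, $6, $3 ; 0/6/65530/6/0/15/6/65535
#8 or   $1, $5, $2 ; 0/65535/65530/6/0/15/6/65535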